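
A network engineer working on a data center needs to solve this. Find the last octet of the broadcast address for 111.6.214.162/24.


Given: IP = 111.6.214.162, prefix = /24
Host bits = 32 - 24 = 8
Network last octet = 162 AND mask = 0
Host part size = 2^8 - 1 = 255
Broadcast last octet = 0 OR 255 = 255

255


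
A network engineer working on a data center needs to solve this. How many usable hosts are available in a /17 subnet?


Given: subnet mask /17
Host bits = 32 - 17 = 15
Total addresses = 2^15 = 32768
Usable hosts = 32768 - 2 (network + broadcast) = 32766

32766


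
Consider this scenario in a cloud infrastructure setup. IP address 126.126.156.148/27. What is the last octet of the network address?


Given: IP = 126.126.156.148, prefix = /27
Subnet mask = 255.255.255.224
Last octet of IP: 148
Last octet of mask: 224
Network last octet = 148 AND 224 = 128

128


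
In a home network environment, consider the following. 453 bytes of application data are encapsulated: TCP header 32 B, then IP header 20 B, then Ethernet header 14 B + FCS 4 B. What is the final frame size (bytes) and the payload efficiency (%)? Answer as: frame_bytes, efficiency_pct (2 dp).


TCP segment = 453 + 32 = 485 B
IP packet = 485 + 20 = 505 B
Ethernet frame = 505 + 14 + 4 = 523 B
Efficiency = app / frame = 453 / 523 = 0.866157 = 86.6157% -> 86.62% (2 dp)

523, 86.62


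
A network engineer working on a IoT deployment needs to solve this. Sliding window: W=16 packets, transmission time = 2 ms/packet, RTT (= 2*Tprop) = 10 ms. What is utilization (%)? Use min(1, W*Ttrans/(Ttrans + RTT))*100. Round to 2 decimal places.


Given: W = 16, Ttrans = 2 ms, RTT = 10 ms (= 2 * Tprop, Tprop = 5 ms)
Cycle time = Ttrans + RTT = 2 + 10 = 12 ms (first packet sent until its ACK returns)
W * Ttrans = 16 * 2 = 32 ms of sending per cycle
W * Ttrans / (Ttrans + RTT) = 32 / 12 = 2.666667
U = min(1, 2.666667) = 1.000000
U% = 100.00%

100.00


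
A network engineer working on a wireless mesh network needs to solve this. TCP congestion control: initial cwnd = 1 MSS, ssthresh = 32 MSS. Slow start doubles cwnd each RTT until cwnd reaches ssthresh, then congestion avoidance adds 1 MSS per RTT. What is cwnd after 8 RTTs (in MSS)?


RTT 0: cwnd = 1 MSS (initial)
RTT 1: cwnd = 2 MSS (slow start, doubled)
RTT 2: cwnd = 4 MSS (slow start, doubled)
RTT 3: cwnd = 8 MSS (slow start, doubled)
RTT 4: cwnd = 16 MSS (slow start, doubled)
RTT 5: cwnd = 32 MSS (slow start, doubled)
RTT 6: cwnd = 33 MSS (congestion avoidance, +1)
RTT 7: cwnd = 34 MSS (congestion avoidance, +1)
RTT 8: cwnd = 35 MSS (congestion avoidance, +1)

35


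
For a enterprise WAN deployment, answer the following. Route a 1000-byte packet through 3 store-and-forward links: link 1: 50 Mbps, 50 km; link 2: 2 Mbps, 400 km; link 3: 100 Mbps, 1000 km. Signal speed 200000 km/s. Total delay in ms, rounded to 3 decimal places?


Packet = 1000 bytes = 8000 bits. Store-and-forward: sum (t_trans + t_prop) per link.
Link 1: t_trans = 8000/(50*10^6) s = 0.1600 ms; t_prop = 50/200000 s = 0.2500 ms; subtotal = 0.4100 ms
Link 2: t_trans = 8000/(2*10^6) s = 4.0000 ms; t_prop = 400/200000 s = 2.0000 ms; subtotal = 6.0000 ms
Link 3: t_trans = 8000/(100*10^6) s = 0.0800 ms; t_prop = 1000/200000 s = 5.0000 ms; subtotal = 5.0800 ms
End-to-end = 0.4100 + 6.0000 + 5.0800 = 11.4900 ms -> 11.490 ms (3 dp)

11.490


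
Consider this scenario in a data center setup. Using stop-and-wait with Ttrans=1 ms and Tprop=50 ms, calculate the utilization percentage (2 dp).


Given: Ttrans = 1 ms, Tprop = 50 ms
RTT = 2 * Tprop = 2 * 50 = 100 ms
U = Ttrans / (Ttrans + RTT)
U = 1 / (1 + 100)
U = 1 / 101 = 0.009901
U% = 0.99%

0.99


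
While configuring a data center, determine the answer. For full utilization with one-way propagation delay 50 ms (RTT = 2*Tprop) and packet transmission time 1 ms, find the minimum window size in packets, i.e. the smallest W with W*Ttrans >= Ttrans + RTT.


Given: Ttrans = 1 ms, RTT = 100 ms (= 2 * Tprop, Tprop = 50 ms)
Time until first ACK returns = Ttrans + RTT = 1 + 100 = 101 ms
Need W * Ttrans >= Ttrans + RTT  ->  W >= (Ttrans + RTT) / Ttrans
(Ttrans + RTT) / Ttrans = 101 / 1 = 101
W_min = ceil(101) = 101

101


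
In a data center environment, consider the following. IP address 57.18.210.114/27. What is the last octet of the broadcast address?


Given: IP = 57.18.210.114, prefix = /27
Host bits = 32 - 27 = 5
Network last octet = 114 AND mask = 96
Host part size = 2^5 - 1 = 31
Broadcast last octet = 96 OR 31 = 127

127


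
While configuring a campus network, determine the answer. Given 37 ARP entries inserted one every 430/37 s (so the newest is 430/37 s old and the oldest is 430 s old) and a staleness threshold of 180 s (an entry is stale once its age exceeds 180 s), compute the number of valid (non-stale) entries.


Ages are k * 430/37 s for k = 1..37 (spacing = 11.6216 s).
Entry k is valid iff k * 430/37 <= 180 iff k <= 37 * 180 / 430 = 15.4884
n_valid = floor(15.4884) = 15
(n_stale = 37 - 15 = 22)

15


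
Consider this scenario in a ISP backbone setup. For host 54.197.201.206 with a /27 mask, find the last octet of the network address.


Given: IP = 54.197.201.206, prefix = /27
Subnet mask = 255.255.255.224
Last octet of IP: 206
Last octet of mask: 224
Network last octet = 206 AND 224 = 192

192


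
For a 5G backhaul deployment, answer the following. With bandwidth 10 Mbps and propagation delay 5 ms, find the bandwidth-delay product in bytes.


Given: bandwidth = 10 Mbps, delay = 5 ms
BDP in bits = 10 * 10^6 * 5 / 1000
BDP in bits = 50000
BDP in bytes = 50000 / 8 = 6250

6250


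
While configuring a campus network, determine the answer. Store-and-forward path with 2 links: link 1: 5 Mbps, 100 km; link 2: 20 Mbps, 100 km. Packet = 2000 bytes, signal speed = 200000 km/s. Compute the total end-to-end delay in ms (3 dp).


Packet = 2000 bytes = 16000 bits. Store-and-forward: sum (t_trans + t_prop) per link.
Link 1: t_trans = 16000/(5*10^6) s = 3.2000 ms; t_prop = 100/200000 s = 0.5000 ms; subtotal = 3.7000 ms
Link 2: t_trans = 16000/(20*10^6) s = 0.8000 ms; t_prop = 100/200000 s = 0.5000 ms; subtotal = 1.3000 ms
End-to-end = 3.7000 + 1.3000 = 5.0000 ms -> 5.000 ms (3 dp)

5.000


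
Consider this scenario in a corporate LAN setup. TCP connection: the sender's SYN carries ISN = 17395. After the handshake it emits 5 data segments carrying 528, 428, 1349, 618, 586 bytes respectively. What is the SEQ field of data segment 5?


The SYN occupies sequence number ISN = 17395, so the first data byte is ISN + 1 = 17396.
SEQ of data segment i = (ISN + 1) + sum of payload sizes of segments 1..i-1.
Segment 1: SEQ = 17396, payload = 528 bytes
Segment 2: SEQ = 17924, payload = 428 bytes
Segment 3: SEQ = 18352, payload = 1349 bytes
Segment 4: SEQ = 19701, payload = 618 bytes
Segment 5: SEQ = 20319, payload = 586 bytes
SEQ of segment 5 = 17396 + 528 + 428 + 1349 + 618 = 20319

20319


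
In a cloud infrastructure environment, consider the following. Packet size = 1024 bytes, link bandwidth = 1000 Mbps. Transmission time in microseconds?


Given: packet = 1024 bytes, bandwidth = 1000 Mbps
Packet in bits = 1024 * 8 = 8192 bits
Bandwidth = 1000 * 10^6 = 1000000000 bps
Time = 8192 / 1000000000 seconds
Time in us = 8192 * 10^6 / 1000000000 = 8.192

8.192


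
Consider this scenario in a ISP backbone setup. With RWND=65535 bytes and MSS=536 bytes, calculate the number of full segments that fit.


Given: RWND = 65535 bytes, MSS = 536 bytes
Full segments = floor(RWND / MSS)
Full segments = floor(65535 / 536)
Full segments = floor(122.2668) = 122

122


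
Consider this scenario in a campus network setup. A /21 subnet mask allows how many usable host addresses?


Given: subnet mask /21
Host bits = 32 - 21 = 11
Total addresses = 2^11 = 2048
Usable hosts = 2048 - 2 (network + broadcast) = 2046

2046


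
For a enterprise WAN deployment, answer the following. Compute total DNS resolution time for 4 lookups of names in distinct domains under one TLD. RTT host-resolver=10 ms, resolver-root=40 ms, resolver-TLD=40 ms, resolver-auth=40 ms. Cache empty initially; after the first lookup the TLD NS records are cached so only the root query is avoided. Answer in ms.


Lookup 1 (cold cache): local + root + TLD + auth = 10 + 40 + 40 + 40 = 130 ms
Lookups 2..4 (TLD NS cached -> skip root; new domain -> still ask TLD and auth): local + TLD + auth = 10 + 40 + 40 = 90 ms each
Remaining 3 lookups: 3 * 90 = 270 ms
Total = 130 + 270 = 400 ms

400


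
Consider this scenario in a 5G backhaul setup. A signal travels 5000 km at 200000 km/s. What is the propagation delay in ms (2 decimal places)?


Given: distance = 5000 km, speed = 200000 km/s
Delay = distance / speed = 5000 / 200000 seconds
Delay in ms = 5000 * 1000 / 200000
Delay = 25.0000 ms
Rounded to 2 dp = 25.00 ms

25.00


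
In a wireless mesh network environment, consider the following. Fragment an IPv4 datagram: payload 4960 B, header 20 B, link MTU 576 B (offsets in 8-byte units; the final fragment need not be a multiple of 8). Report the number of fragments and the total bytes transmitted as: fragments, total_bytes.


Max data per non-final fragment = floor((MTU - header)/8)*8 = floor((576 - 20)/8)*8 = floor(556/8)*8 = 552 B
Final fragment needs no 8-byte alignment: it can carry up to MTU - header = 556 B
Non-final fragments needed = ceil((payload - 556) / 552) = ceil(4404/552) = ceil(7.9783) = 8
Number of fragments = 8 + 1 = 9
Fragment sizes (data): 8 * 552 B + 544 B (last, 544 <= 556 OK)
Total bytes sent = payload + n_frags * header = 4960 + 9*20 = 4960 + 180 = 5140 B

9, 5140


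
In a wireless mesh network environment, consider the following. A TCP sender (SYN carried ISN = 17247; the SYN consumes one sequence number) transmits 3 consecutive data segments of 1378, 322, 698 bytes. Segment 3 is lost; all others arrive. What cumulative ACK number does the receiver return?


SYN uses sequence number 17247; first data byte = ISN + 1 = 17248.
Segment 1: SEQ = 17248, len = 1378 B, covers [17248, 18625]
Segment 2: SEQ = 18626, len = 322 B, covers [18626, 18947]
Segment 3: SEQ = 18948, len = 698 B, covers [18948, 19645] [LOST]
In-order data received: bytes [17248, 18947] (segments 1..2).
Segment 3 missing -> gap begins at byte 18948.
Cumulative ACK = next expected in-order byte = 17248 + 1378 + 322 = 18948

18948


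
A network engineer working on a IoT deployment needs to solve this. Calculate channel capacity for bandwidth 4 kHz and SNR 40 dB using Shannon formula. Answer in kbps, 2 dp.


Given: B = 4 kHz, SNR = 40 dB
SNR linear = 10^(40/10) = 10000
1 + SNR = 10001
log2(10001) = 13.2878566418
C = 4 * 1000 * 13.2878566418 = 53151.4266 bps
C = 53.151427 kbps -> 53.15 kbps (2 dp)

53.15


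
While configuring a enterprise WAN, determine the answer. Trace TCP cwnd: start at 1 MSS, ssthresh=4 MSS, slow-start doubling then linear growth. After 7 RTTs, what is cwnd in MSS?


RTT 0: cwnd = 1 MSS (initial)
RTT 1: cwnd = 2 MSS (slow start, doubled)
RTT 2: cwnd = 4 MSS (slow start, doubled)
RTT 3: cwnd = 5 MSS (congestion avoidance, +1)
RTT 4: cwnd = 6 MSS (congestion avoidance, +1)
RTT 5: cwnd = 7 MSS (congestion avoidance, +1)
RTT 6: cwnd = 8 MSS (congestion avoidance, +1)
RTT 7: cwnd = 9 MSS (congestion avoidance, +1)

9


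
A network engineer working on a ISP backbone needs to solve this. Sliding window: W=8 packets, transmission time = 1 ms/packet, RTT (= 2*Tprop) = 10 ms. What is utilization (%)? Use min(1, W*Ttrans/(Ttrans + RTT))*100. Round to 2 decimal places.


Given: W = 8, Ttrans = 1 ms, RTT = 10 ms (= 2 * Tprop, Tprop = 5 ms)
Cycle time = Ttrans + RTT = 1 + 10 = 11 ms (first packet sent until its ACK returns)
W * Ttrans = 8 * 1 = 8 ms of sending per cycle
W * Ttrans / (Ttrans + RTT) = 8 / 11 = 0.727273
U = min(1, 0.727273) = 0.727273
U% = 72.73%

72.73


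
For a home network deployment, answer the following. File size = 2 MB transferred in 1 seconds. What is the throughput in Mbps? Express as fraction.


Given: file = 2 MB, time = 1 s
File in Mb = 2 * 8 = 16 Mb
Throughput = 16 / 1 Mbps
Throughput = 16 Mbps

16


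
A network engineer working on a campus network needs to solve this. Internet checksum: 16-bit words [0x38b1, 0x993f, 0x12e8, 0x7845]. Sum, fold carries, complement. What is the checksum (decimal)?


Given words: [0x38b1, 0x993f, 0x12e8, 0x7845]
Step 1: Sum all words
Raw sum = 14513 + 39231 + 4840 + 30789 = 89373
Step 2: Fold carry: (23837 + 1) = 23838
One's complement = ~23838 & 0xFFFF = 41697

41697


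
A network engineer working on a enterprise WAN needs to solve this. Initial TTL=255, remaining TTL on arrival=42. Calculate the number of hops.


Given: initial TTL = 255, received TTL = 42
Hops = initial TTL - received TTL
Hops = 255 - 42 = 213

213


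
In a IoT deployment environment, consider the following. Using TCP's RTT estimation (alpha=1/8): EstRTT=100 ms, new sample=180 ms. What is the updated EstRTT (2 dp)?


Given: EstRTT = 100 ms, SampleRTT = 180 ms, alpha = 1/8
New EstRTT = (1 - alpha) * EstRTT + alpha * SampleRTT
(7/8) * 100 = 87.5
(1/8) * 180 = 22.5
New EstRTT = 87.5 + 22.5 = 110 ms -> 110.00 ms (2 dp)

110.00


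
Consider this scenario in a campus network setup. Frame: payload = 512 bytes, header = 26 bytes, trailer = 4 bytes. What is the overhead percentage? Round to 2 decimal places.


Given: payload = 512 B, header = 26 B, trailer = 4 B
Overhead bytes = header + trailer = 26 + 4 = 30
Total frame = payload + overhead = 512 + 30 = 542
Overhead % = 30 / 542 * 100 = 5.5351% -> 5.54% (2 dp)

5.54


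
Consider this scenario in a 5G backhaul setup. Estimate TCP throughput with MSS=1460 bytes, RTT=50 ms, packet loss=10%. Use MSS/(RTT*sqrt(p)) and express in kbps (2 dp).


Given: MSS = 1460 bytes, RTT = 50 ms, loss = 10%
RTT in seconds = 50 / 1000 = 0.05
Loss rate = 10% = 0.1
sqrt(loss) = sqrt(0.1) = 0.316227766017
Throughput (bytes/s) = 1460 / (0.05 * 0.316227766017) = 92338.5077
Throughput (kbps) = 92338.5077 * 8 / 1000 = 738.708061 -> 738.71 kbps (2 dp)

738.71


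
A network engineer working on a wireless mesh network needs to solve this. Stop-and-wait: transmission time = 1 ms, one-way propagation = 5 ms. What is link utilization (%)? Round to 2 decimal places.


Given: Ttrans = 1 ms, Tprop = 5 ms
RTT = 2 * Tprop = 2 * 5 = 10 ms
U = Ttrans / (Ttrans + RTT)
U = 1 / (1 + 10)
U = 1 / 11 = 0.090909
U% = 9.09%

9.09


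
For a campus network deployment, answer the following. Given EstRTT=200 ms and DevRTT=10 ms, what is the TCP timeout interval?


Given: EstRTT = 200 ms, DevRTT = 10 ms
Timeout = EstRTT + 4 * DevRTT
4 * DevRTT = 4 * 10 = 40
Timeout = 200 + 40 = 240 ms

240


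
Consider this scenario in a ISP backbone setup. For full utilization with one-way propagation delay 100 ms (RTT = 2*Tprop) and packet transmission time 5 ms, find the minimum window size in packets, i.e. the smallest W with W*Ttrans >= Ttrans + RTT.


Given: Ttrans = 5 ms, RTT = 200 ms (= 2 * Tprop, Tprop = 100 ms)
Time until first ACK returns = Ttrans + RTT = 5 + 200 = 205 ms
Need W * Ttrans >= Ttrans + RTT  ->  W >= (Ttrans + RTT) / Ttrans
(Ttrans + RTT) / Ttrans = 205 / 5 = 41
W_min = ceil(41) = 41

41


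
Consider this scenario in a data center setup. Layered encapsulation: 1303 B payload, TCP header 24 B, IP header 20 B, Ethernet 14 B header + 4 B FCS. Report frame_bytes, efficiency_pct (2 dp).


TCP segment = 1303 + 24 = 1327 B
IP packet = 1327 + 20 = 1347 B
Ethernet frame = 1347 + 14 + 4 = 1365 B
Efficiency = app / frame = 1303 / 1365 = 0.954579 = 95.4579% -> 95.46% (2 dp)

1365, 95.46


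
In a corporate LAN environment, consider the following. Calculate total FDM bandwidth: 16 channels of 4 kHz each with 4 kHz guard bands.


Given: 16 channels, 4 kHz each, guard = 4 kHz
Channel bandwidth = 16 * 4 = 64 kHz
Guard bands = 15 gaps * 4 kHz = 60 kHz
Total = 64 + 60 = 124 kHz

124


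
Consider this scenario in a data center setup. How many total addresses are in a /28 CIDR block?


Given: CIDR prefix /28
Host bits = 32 - 28 = 4
Total addresses = 2^4 = 16

16


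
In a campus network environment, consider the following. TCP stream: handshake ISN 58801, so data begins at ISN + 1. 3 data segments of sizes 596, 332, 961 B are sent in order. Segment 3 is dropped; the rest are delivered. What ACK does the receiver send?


SYN uses sequence number 58801; first data byte = ISN + 1 = 58802.
Segment 1: SEQ = 58802, len = 596 B, covers [58802, 59397]
Segment 2: SEQ = 59398, len = 332 B, covers [59398, 59729]
Segment 3: SEQ = 59730, len = 961 B, covers [59730, 60690] [LOST]
In-order data received: bytes [58802, 59729] (segments 1..2).
Segment 3 missing -> gap begins at byte 59730.
Cumulative ACK = next expected in-order byte = 58802 + 596 + 332 = 59730

59730


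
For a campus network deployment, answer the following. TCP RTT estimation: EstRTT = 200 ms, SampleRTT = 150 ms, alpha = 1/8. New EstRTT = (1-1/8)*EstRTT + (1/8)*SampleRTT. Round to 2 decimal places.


Given: EstRTT = 200 ms, SampleRTT = 150 ms, alpha = 1/8
New EstRTT = (1 - alpha) * EstRTT + alpha * SampleRTT
(7/8) * 200 = 175
(1/8) * 150 = 18.75
New EstRTT = 175 + 18.75 = 193.75 ms -> 193.75 ms (2 dp)

193.75


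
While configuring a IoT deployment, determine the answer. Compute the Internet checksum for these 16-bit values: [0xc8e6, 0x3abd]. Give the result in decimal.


Given words: [0xc8e6, 0x3abd]
Step 1: Sum all words
Raw sum = 51430 + 15037 = 66467
Step 2: Fold carry: (931 + 1) = 932
One's complement = ~932 & 0xFFFF = 64603

64603


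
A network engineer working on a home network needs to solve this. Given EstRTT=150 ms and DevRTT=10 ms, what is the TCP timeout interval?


Given: EstRTT = 150 ms, DevRTT = 10 ms
Timeout = EstRTT + 4 * DevRTT
4 * DevRTT = 4 * 10 = 40
Timeout = 150 + 40 = 190 ms

190


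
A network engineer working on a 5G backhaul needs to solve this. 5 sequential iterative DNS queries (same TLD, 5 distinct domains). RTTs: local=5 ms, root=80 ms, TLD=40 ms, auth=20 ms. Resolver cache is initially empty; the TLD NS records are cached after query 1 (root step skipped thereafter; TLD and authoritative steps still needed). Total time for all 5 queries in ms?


Lookup 1 (cold cache): local + root + TLD + auth = 5 + 80 + 40 + 20 = 145 ms
Lookups 2..5 (TLD NS cached -> skip root; new domain -> still ask TLD and auth): local + TLD + auth = 5 + 40 + 20 = 65 ms each
Remaining 4 lookups: 4 * 65 = 260 ms
Total = 145 + 260 = 405 ms

405


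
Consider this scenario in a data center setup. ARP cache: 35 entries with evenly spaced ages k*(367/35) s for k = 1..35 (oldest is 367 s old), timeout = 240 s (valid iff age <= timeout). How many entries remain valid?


Ages are k * 367/35 s for k = 1..35 (spacing = 10.4857 s).
Entry k is valid iff k * 367/35 <= 240 iff k <= 35 * 240 / 367 = 22.8883
n_valid = floor(22.8883) = 22
(n_stale = 35 - 22 = 13)

22


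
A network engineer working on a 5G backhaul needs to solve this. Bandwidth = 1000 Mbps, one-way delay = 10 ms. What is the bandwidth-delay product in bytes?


Given: bandwidth = 1000 Mbps, delay = 10 ms
BDP in bits = 1000 * 10^6 * 10 / 1000
BDP in bits = 10000000
BDP in bytes = 10000000 / 8 = 1250000

1250000


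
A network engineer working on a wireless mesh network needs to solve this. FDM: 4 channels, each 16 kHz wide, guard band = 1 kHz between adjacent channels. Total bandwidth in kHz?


Given: 4 channels, 16 kHz each, guard = 1 kHz
Channel bandwidth = 4 * 16 = 64 kHz
Guard bands = 3 gaps * 1 kHz = 3 kHz
Total = 64 + 3 = 67 kHz

67


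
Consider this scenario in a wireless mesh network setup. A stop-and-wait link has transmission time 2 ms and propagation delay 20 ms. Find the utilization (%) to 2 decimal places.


Given: Ttrans = 2 ms, Tprop = 20 ms
RTT = 2 * Tprop = 2 * 20 = 40 ms
U = Ttrans / (Ttrans + RTT)
U = 2 / (2 + 40)
U = 2 / 42 = 0.047619
U% = 4.76%

4.76


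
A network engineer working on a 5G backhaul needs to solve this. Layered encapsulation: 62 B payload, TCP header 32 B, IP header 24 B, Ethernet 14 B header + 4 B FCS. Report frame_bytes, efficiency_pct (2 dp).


TCP segment = 62 + 32 = 94 B
IP packet = 94 + 24 = 118 B
Ethernet frame = 118 + 14 + 4 = 136 B
Efficiency = app / frame = 62 / 136 = 0.455882 = 45.5882% -> 45.59% (2 dp)

136, 45.59


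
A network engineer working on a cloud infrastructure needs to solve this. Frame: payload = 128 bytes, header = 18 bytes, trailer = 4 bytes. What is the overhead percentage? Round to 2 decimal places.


Given: payload = 128 B, header = 18 B, trailer = 4 B
Overhead bytes = header + trailer = 18 + 4 = 22
Total frame = payload + overhead = 128 + 22 = 150
Overhead % = 22 / 150 * 100 = 14.6667% -> 14.67% (2 dp)

14.67


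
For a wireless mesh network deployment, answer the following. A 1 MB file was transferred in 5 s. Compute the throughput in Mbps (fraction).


Given: file = 1 MB, time = 5 s
File in Mb = 1 * 8 = 8 Mb
Throughput = 8 / 5 Mbps
Throughput = 8/5 Mbps

8/5


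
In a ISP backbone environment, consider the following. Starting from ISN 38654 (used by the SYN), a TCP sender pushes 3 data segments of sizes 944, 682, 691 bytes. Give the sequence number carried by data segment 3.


The SYN occupies sequence number ISN = 38654, so the first data byte is ISN + 1 = 38655.
SEQ of data segment i = (ISN + 1) + sum of payload sizes of segments 1..i-1.
Segment 1: SEQ = 38655, payload = 944 bytes
Segment 2: SEQ = 39599, payload = 682 bytes
Segment 3: SEQ = 40281, payload = 691 bytes
SEQ of segment 3 = 38655 + 944 + 682 = 40281

40281


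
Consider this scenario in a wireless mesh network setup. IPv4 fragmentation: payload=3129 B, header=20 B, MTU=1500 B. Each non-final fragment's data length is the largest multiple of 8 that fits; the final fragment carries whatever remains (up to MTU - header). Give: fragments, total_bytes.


Max data per non-final fragment = floor((MTU - header)/8)*8 = floor((1500 - 20)/8)*8 = floor(1480/8)*8 = 1480 B
Final fragment needs no 8-byte alignment: it can carry up to MTU - header = 1480 B
Non-final fragments needed = ceil((payload - 1480) / 1480) = ceil(1649/1480) = ceil(1.1142) = 2
Number of fragments = 2 + 1 = 3
Fragment sizes (data): 2 * 1480 B + 169 B (last, 169 <= 1480 OK)
Total bytes sent = payload + n_frags * header = 3129 + 3*20 = 3129 + 60 = 3189 B

3, 3189


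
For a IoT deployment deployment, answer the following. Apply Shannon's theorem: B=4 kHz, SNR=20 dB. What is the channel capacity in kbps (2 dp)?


Given: B = 4 kHz, SNR = 20 dB
SNR linear = 10^(20/10) = 100
1 + SNR = 101
log2(101) = 6.6582114828
C = 4 * 1000 * 6.6582114828 = 26632.8459 bps
C = 26.632846 kbps -> 26.63 kbps (2 dp)

26.63


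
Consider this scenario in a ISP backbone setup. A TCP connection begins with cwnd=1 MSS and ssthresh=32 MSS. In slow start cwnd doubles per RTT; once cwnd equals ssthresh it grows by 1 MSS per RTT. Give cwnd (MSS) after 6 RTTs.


RTT 0: cwnd = 1 MSS (initial)
RTT 1: cwnd = 2 MSS (slow start, doubled)
RTT 2: cwnd = 4 MSS (slow start, doubled)
RTT 3: cwnd = 8 MSS (slow start, doubled)
RTT 4: cwnd = 16 MSS (slow start, doubled)
RTT 5: cwnd = 32 MSS (slow start, doubled)
RTT 6: cwnd = 33 MSS (congestion avoidance, +1)

33


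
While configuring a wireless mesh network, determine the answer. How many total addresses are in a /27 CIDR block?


Given: CIDR prefix /27
Host bits = 32 - 27 = 5
Total addresses = 2^5 = 32

32


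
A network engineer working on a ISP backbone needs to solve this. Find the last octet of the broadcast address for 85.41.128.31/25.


Given: IP = 85.41.128.31, prefix = /25
Host bits = 32 - 25 = 7
Network last octet = 31 AND mask = 0
Host part size = 2^7 - 1 = 127
Broadcast last octet = 0 OR 127 = 127

127


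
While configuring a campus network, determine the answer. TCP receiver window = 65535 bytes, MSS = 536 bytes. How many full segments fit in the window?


Given: RWND = 65535 bytes, MSS = 536 bytes
Full segments = floor(RWND / MSS)
Full segments = floor(65535 / 536)
Full segments = floor(122.2668) = 122

122


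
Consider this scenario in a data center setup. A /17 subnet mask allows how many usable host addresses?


Given: subnet mask /17
Host bits = 32 - 17 = 15
Total addresses = 2^15 = 32768
Usable hosts = 32768 - 2 (network + broadcast) = 32766

32766


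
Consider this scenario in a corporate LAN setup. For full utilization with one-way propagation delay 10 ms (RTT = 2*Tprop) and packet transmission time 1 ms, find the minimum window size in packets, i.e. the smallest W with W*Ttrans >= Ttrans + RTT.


Given: Ttrans = 1 ms, RTT = 20 ms (= 2 * Tprop, Tprop = 10 ms)
Time until first ACK returns = Ttrans + RTT = 1 + 20 = 21 ms
Need W * Ttrans >= Ttrans + RTT  ->  W >= (Ttrans + RTT) / Ttrans
(Ttrans + RTT) / Ttrans = 21 / 1 = 21
W_min = ceil(21) = 21

21


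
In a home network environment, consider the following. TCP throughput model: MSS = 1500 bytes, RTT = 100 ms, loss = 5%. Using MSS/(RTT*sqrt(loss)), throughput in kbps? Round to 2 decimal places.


Given: MSS = 1500 bytes, RTT = 100 ms, loss = 5%
RTT in seconds = 100 / 1000 = 0.1
Loss rate = 5% = 0.05
sqrt(loss) = sqrt(0.05) = 0.223606797750
Throughput (bytes/s) = 1500 / (0.1 * 0.223606797750) = 67082.0393
Throughput (kbps) = 67082.0393 * 8 / 1000 = 536.656315 -> 536.66 kbps (2 dp)

536.66


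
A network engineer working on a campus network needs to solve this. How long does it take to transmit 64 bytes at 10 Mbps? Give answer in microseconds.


Given: packet = 64 bytes, bandwidth = 10 Mbps
Packet in bits = 64 * 8 = 512 bits
Bandwidth = 10 * 10^6 = 10000000 bps
Time = 512 / 10000000 seconds
Time in us = 512 * 10^6 / 10000000 = 51.2

51.2


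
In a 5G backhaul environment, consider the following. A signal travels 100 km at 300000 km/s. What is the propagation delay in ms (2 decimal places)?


Given: distance = 100 km, speed = 300000 km/s
Delay = distance / speed = 100 / 300000 seconds
Delay in ms = 100 * 1000 / 300000
Delay = 0.3333 ms
Rounded to 2 dp = 0.33 ms

0.33


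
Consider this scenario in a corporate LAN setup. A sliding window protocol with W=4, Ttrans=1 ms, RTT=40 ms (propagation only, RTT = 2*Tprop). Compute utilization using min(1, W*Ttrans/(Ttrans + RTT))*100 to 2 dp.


Given: W = 4, Ttrans = 1 ms, RTT = 40 ms (= 2 * Tprop, Tprop = 20 ms)
Cycle time = Ttrans + RTT = 1 + 40 = 41 ms (first packet sent until its ACK returns)
W * Ttrans = 4 * 1 = 4 ms of sending per cycle
W * Ttrans / (Ttrans + RTT) = 4 / 41 = 0.097561
U = min(1, 0.097561) = 0.097561
U% = 9.76%

9.76


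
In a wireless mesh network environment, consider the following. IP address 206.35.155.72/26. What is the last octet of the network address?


Given: IP = 206.35.155.72, prefix = /26
Subnet mask = 255.255.255.192
Last octet of IP: 72
Last octet of mask: 192
Network last octet = 72 AND 192 = 64

64


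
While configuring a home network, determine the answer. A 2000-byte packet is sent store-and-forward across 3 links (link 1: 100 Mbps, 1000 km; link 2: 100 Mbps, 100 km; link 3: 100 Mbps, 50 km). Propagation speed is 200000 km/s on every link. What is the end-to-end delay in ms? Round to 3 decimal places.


Packet = 2000 bytes = 16000 bits. Store-and-forward: sum (t_trans + t_prop) per link.
Link 1: t_trans = 16000/(100*10^6) s = 0.1600 ms; t_prop = 1000/200000 s = 5.0000 ms; subtotal = 5.1600 ms
Link 2: t_trans = 16000/(100*10^6) s = 0.1600 ms; t_prop = 100/200000 s = 0.5000 ms; subtotal = 0.6600 ms
Link 3: t_trans = 16000/(100*10^6) s = 0.1600 ms; t_prop = 50/200000 s = 0.2500 ms; subtotal = 0.4100 ms
End-to-end = 5.1600 + 0.6600 + 0.4100 = 6.2300 ms -> 6.230 ms (3 dp)

6.230


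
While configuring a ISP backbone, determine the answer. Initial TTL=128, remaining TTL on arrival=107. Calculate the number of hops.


Given: initial TTL = 128, received TTL = 107
Hops = initial TTL - received TTL
Hops = 128 - 107 = 21

21


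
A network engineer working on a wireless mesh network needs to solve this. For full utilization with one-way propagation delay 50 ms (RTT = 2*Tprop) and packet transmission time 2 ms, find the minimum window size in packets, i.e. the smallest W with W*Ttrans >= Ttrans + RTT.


Given: Ttrans = 2 ms, RTT = 100 ms (= 2 * Tprop, Tprop = 50 ms)
Time until first ACK returns = Ttrans + RTT = 2 + 100 = 102 ms
Need W * Ttrans >= Ttrans + RTT  ->  W >= (Ttrans + RTT) / Ttrans
(Ttrans + RTT) / Ttrans = 102 / 2 = 51
W_min = ceil(51) = 51

51


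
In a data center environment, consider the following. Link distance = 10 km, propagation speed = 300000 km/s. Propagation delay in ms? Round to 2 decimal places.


Given: distance = 10 km, speed = 300000 km/s
Delay = distance / speed = 10 / 300000 seconds
Delay in ms = 10 * 1000 / 300000
Delay = 0.0333 ms
Rounded to 2 dp = 0.03 ms

0.03


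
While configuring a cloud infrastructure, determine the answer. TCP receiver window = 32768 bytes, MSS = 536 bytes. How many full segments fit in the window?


Given: RWND = 32768 bytes, MSS = 536 bytes
Full segments = floor(RWND / MSS)
Full segments = floor(32768 / 536)
Full segments = floor(61.1343) = 61

61


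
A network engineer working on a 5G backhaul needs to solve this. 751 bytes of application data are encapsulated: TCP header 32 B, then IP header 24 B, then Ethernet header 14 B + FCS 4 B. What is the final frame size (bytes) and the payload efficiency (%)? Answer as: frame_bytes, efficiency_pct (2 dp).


TCP segment = 751 + 32 = 783 B
IP packet = 783 + 24 = 807 B
Ethernet frame = 807 + 14 + 4 = 825 B
Efficiency = app / frame = 751 / 825 = 0.910303 = 91.0303% -> 91.03% (2 dp)

825, 91.03


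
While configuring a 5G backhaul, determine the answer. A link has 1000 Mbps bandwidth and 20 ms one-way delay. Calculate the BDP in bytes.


Given: bandwidth = 1000 Mbps, delay = 20 ms
BDP in bits = 1000 * 10^6 * 20 / 1000
BDP in bits = 20000000
BDP in bytes = 20000000 / 8 = 2500000

2500000


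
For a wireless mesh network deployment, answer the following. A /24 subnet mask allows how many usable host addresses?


Given: subnet mask /24
Host bits = 32 - 24 = 8
Total addresses = 2^8 = 256
Usable hosts = 256 - 2 (network + broadcast) = 254

254


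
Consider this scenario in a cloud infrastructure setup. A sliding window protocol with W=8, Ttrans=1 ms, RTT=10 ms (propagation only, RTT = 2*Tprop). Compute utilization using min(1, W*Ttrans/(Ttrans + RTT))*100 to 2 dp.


Given: W = 8, Ttrans = 1 ms, RTT = 10 ms (= 2 * Tprop, Tprop = 5 ms)
Cycle time = Ttrans + RTT = 1 + 10 = 11 ms (first packet sent until its ACK returns)
W * Ttrans = 8 * 1 = 8 ms of sending per cycle
W * Ttrans / (Ttrans + RTT) = 8 / 11 = 0.727273
U = min(1, 0.727273) = 0.727273
U% = 72.73%

72.73


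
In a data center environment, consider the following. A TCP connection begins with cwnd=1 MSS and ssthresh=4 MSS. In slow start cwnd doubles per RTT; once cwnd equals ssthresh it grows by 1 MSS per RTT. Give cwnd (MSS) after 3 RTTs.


RTT 0: cwnd = 1 MSS (initial)
RTT 1: cwnd = 2 MSS (slow start, doubled)
RTT 2: cwnd = 4 MSS (slow start, doubled)
RTT 3: cwnd = 5 MSS (congestion avoidance, +1)

5


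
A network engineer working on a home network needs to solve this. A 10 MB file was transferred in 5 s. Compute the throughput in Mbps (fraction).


Given: file = 10 MB, time = 5 s
File in Mb = 10 * 8 = 80 Mb
Throughput = 80 / 5 Mbps
Throughput = 16 Mbps

16


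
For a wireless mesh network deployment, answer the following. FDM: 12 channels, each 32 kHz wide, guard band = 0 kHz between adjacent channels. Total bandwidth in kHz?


Given: 12 channels, 32 kHz each, guard = 0 kHz
Channel bandwidth = 12 * 32 = 384 kHz
Guard bands = 11 gaps * 0 kHz = 0 kHz
Total = 384 + 0 = 384 kHz

384


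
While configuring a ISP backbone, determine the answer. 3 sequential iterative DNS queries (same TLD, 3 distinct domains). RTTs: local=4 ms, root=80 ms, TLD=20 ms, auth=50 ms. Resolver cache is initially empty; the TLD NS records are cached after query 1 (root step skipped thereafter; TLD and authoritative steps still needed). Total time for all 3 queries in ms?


Lookup 1 (cold cache): local + root + TLD + auth = 4 + 80 + 20 + 50 = 154 ms
Lookups 2..3 (TLD NS cached -> skip root; new domain -> still ask TLD and auth): local + TLD + auth = 4 + 20 + 50 = 74 ms each
Remaining 2 lookups: 2 * 74 = 148 ms
Total = 154 + 148 = 302 ms

302


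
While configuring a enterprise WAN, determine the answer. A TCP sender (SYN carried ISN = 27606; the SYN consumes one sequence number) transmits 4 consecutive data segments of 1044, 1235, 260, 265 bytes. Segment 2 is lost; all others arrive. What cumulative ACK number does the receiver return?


SYN uses sequence number 27606; first data byte = ISN + 1 = 27607.
Segment 1: SEQ = 27607, len = 1044 B, covers [27607, 28650]
Segment 2: SEQ = 28651, len = 1235 B, covers [28651, 29885] [LOST]
Segment 3: SEQ = 29886, len = 260 B, covers [29886, 30145]
Segment 4: SEQ = 30146, len = 265 B, covers [30146, 30410]
In-order data received: bytes [27607, 28650] (segments 1..1).
Segment 2 missing -> gap begins at byte 28651; later segments buffered out of order.
Cumulative ACK = next expected in-order byte = 27607 + 1044 = 28651

28651


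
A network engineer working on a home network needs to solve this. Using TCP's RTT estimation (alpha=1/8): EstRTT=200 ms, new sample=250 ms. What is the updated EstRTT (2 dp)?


Given: EstRTT = 200 ms, SampleRTT = 250 ms, alpha = 1/8
New EstRTT = (1 - alpha) * EstRTT + alpha * SampleRTT
(7/8) * 200 = 175
(1/8) * 250 = 31.25
New EstRTT = 175 + 31.25 = 206.25 ms -> 206.25 ms (2 dp)

206.25


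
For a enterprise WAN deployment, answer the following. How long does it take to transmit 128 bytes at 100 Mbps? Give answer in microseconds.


Given: packet = 128 bytes, bandwidth = 100 Mbps
Packet in bits = 128 * 8 = 1024 bits
Bandwidth = 100 * 10^6 = 100000000 bps
Time = 1024 / 100000000 seconds
Time in us = 1024 * 10^6 / 100000000 = 10.24

10.24


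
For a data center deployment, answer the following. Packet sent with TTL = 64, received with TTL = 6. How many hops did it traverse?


Given: initial TTL = 64, received TTL = 6
Hops = initial TTL - received TTL
Hops = 64 - 6 = 58

58


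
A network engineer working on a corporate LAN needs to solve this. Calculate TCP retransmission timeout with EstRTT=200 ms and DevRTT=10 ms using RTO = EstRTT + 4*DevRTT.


Given: EstRTT = 200 ms, DevRTT = 10 ms
Timeout = EstRTT + 4 * DevRTT
4 * DevRTT = 4 * 10 = 40
Timeout = 200 + 40 = 240 ms

240


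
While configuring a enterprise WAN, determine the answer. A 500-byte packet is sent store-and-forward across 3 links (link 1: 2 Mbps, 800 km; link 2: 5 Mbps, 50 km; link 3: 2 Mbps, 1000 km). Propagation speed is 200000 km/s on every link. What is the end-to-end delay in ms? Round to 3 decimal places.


Packet = 500 bytes = 4000 bits. Store-and-forward: sum (t_trans + t_prop) per link.
Link 1: t_trans = 4000/(2*10^6) s = 2.0000 ms; t_prop = 800/200000 s = 4.0000 ms; subtotal = 6.0000 ms
Link 2: t_trans = 4000/(5*10^6) s = 0.8000 ms; t_prop = 50/200000 s = 0.2500 ms; subtotal = 1.0500 ms
Link 3: t_trans = 4000/(2*10^6) s = 2.0000 ms; t_prop = 1000/200000 s = 5.0000 ms; subtotal = 7.0000 ms
End-to-end = 6.0000 + 1.0500 + 7.0000 = 14.0500 ms -> 14.050 ms (3 dp)

14.050


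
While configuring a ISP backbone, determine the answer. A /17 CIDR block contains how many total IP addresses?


Given: CIDR prefix /17
Host bits = 32 - 17 = 15
Total addresses = 2^15 = 32768

32768


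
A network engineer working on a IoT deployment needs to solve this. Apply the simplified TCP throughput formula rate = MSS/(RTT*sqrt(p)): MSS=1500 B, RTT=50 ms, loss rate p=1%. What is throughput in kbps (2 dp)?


Given: MSS = 1500 bytes, RTT = 50 ms, loss = 1%
RTT in seconds = 50 / 1000 = 0.05
Loss rate = 1% = 0.01
sqrt(loss) = sqrt(0.01) = 0.1
Throughput (bytes/s) = 1500 / (0.05 * 0.1) = 300000.0000
Throughput (kbps) = 300000.0000 * 8 / 1000 = 2400.000000 -> 2400.00 kbps (2 dp)

2400.00


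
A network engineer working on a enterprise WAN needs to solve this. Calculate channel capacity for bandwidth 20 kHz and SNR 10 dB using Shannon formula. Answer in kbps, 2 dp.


Given: B = 20 kHz, SNR = 10 dB
SNR linear = 10^(10/10) = 10
1 + SNR = 11
log2(11) = 3.4594316186
C = 20 * 1000 * 3.4594316186 = 69188.6324 bps
C = 69.188632 kbps -> 69.19 kbps (2 dp)

69.19


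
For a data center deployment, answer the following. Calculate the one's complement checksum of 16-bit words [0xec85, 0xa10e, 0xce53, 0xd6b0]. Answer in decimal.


Given words: [0xec85, 0xa10e, 0xce53, 0xd6b0]
Step 1: Sum all words
Raw sum = 60549 + 41230 + 52819 + 54960 = 209558
Step 2: Fold carry: (12950 + 3) = 12953
One's complement = ~12953 & 0xFFFF = 52582

52582


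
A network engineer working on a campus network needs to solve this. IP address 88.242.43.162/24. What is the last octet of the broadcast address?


Given: IP = 88.242.43.162, prefix = /24
Host bits = 32 - 24 = 8
Network last octet = 162 AND mask = 0
Host part size = 2^8 - 1 = 255
Broadcast last octet = 0 OR 255 = 255

255


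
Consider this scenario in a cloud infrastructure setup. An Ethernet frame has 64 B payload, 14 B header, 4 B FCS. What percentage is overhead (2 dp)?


Given: payload = 64 B, header = 14 B, trailer = 4 B
Overhead bytes = header + trailer = 14 + 4 = 18
Total frame = payload + overhead = 64 + 18 = 82
Overhead % = 18 / 82 * 100 = 21.9512% -> 21.95% (2 dp)

21.95


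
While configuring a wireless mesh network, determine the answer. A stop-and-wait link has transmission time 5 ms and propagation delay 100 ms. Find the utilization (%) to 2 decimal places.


Given: Ttrans = 5 ms, Tprop = 100 ms
RTT = 2 * Tprop = 2 * 100 = 200 ms
U = Ttrans / (Ttrans + RTT)
U = 5 / (5 + 200)
U = 5 / 205 = 0.02439
U% = 2.44%

2.44


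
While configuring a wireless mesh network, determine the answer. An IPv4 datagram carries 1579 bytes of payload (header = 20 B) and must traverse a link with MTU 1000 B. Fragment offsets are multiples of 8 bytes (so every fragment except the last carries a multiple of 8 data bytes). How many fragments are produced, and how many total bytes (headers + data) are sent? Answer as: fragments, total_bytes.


Max data per non-final fragment = floor((MTU - header)/8)*8 = floor((1000 - 20)/8)*8 = floor(980/8)*8 = 976 B
Final fragment needs no 8-byte alignment: it can carry up to MTU - header = 980 B
Non-final fragments needed = ceil((payload - 980) / 976) = ceil(599/976) = ceil(0.6137) = 1
Number of fragments = 1 + 1 = 2
Fragment sizes (data): 1 * 976 B + 603 B (last, 603 <= 980 OK)
Total bytes sent = payload + n_frags * header = 1579 + 2*20 = 1579 + 40 = 1619 B

2, 1619


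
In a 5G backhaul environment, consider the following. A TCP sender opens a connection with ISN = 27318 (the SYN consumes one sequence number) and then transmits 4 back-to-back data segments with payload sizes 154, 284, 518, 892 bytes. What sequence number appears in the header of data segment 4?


The SYN occupies sequence number ISN = 27318, so the first data byte is ISN + 1 = 27319.
SEQ of data segment i = (ISN + 1) + sum of payload sizes of segments 1..i-1.
Segment 1: SEQ = 27319, payload = 154 bytes
Segment 2: SEQ = 27473, payload = 284 bytes
Segment 3: SEQ = 27757, payload = 518 bytes
Segment 4: SEQ = 28275, payload = 892 bytes
SEQ of segment 4 = 27319 + 154 + 284 + 518 = 28275

28275


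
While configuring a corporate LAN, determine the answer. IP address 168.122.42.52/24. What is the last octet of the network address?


Given: IP = 168.122.42.52, prefix = /24
Subnet mask = 255.255.255.0
Last octet of IP: 52
Last octet of mask: 0
Network last octet = 52 AND 0 = 0

0


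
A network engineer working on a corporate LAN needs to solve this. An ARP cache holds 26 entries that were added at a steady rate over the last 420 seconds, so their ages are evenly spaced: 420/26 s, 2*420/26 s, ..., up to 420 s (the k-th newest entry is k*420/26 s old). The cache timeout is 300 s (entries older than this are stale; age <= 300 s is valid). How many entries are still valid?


Ages are k * 420/26 s for k = 1..26 (spacing = 16.1538 s).
Entry k is valid iff k * 420/26 <= 300 iff k <= 26 * 300 / 420 = 18.5714
n_valid = floor(18.5714) = 18
(n_stale = 26 - 18 = 8)

18
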